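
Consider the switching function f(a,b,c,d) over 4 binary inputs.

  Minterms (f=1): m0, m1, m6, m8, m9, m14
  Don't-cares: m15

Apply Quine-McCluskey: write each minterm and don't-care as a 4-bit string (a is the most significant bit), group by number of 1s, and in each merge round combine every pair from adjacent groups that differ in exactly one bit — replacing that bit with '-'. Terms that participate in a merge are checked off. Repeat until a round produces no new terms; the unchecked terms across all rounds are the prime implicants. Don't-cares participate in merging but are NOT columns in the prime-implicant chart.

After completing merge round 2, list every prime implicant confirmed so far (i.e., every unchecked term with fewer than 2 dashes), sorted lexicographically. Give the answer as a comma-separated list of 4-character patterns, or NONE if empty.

-110, 111-

[col 0] 0000*, 0001*, 0110*, 1000*, 1001*, 1110*, 1111*
[col 1] -000*, -001*, -110, 000-*, 100-*, 111-
[col 2] -00-
Prime implicants: -00-, -110, 111-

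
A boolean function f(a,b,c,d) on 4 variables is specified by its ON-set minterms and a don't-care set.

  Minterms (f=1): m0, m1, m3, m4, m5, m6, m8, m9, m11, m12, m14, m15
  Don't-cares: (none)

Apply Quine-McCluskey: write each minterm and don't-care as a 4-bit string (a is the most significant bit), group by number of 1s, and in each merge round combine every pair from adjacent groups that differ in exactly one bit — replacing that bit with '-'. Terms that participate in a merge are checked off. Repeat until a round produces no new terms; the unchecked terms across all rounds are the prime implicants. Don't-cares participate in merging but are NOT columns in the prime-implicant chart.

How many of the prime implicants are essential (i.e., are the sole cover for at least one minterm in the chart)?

size-2^0 implicants → 0000(✓)  0001(✓)  0011(✓)  0100(✓)  0101(✓)  0110(✓)  1000(✓)  1001(✓)  1011(✓)  1100(✓)  1110(✓)  1111(✓)
size-2^1 implicants → -000(✓)  -001(✓)  -011(✓)  -100(✓)  -110(✓)  0-00(✓)  0-01(✓)  00-1(✓)  000-(✓)  01-0(✓)  010-(✓)  1-00(✓)  1-11  10-1(✓)  100-(✓)  11-0(✓)  111-
size-2^2 implicants → --00  -0-1  -00-  -1-0  0-0-
Unchecked terms (primes): --00, -0-1, -00-, -1-0, 0-0-, 1-11, 111-
Minterm coverage:
  m0 ⊆ --00,-00-,0-0-
  m1 ⊆ -0-1,-00-,0-0-
  m3 ⊆ -0-1 [E]
  m4 ⊆ --00,-1-0,0-0-
  m5 ⊆ 0-0- [E]
  m6 ⊆ -1-0 [E]
  m8 ⊆ --00,-00-
  m9 ⊆ -0-1,-00-
  m11 ⊆ -0-1,1-11
  m12 ⊆ --00,-1-0
  m14 ⊆ -1-0,111-
  m15 ⊆ 1-11,111-
E = {-0-1, -1-0, 0-0-}

3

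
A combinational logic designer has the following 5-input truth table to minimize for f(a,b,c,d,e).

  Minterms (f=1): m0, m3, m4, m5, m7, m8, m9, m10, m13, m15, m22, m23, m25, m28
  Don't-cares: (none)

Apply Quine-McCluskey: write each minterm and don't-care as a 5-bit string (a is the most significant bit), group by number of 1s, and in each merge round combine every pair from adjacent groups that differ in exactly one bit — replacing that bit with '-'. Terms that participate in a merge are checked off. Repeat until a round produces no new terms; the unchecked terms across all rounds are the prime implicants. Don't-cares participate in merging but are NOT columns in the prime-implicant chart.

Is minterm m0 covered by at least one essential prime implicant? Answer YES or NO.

NO

Round 0: 00000✓ 00011✓ 00100✓ 00101✓ 00111✓ 01000✓ 01001✓ 01010✓ 01101✓ 01111✓ 10110✓ 10111✓ 11001✓ 11100
Round 1: -0111 -1001 0-000 0-101✓ 0-111✓ 00-00 00-11 001-1✓ 0010- 01-01 010-0 0100- 011-1✓ 1011-
Round 2: 0-1-1
PIs = {-0111, -1001, 0-000, 0-1-1, 00-00, 00-11, 0010-, 01-01, 010-0, 0100-, 1011-, 11100}
Coverage chart:
  m0: 0-000,00-00
  m3: 00-11 ←essential
  m4: 00-00,0010-
  m5: 0-1-1,0010-
  m7: -0111,0-1-1,00-11
  m8: 0-000,010-0,0100-
  m9: -1001,01-01,0100-
  m10: 010-0 ←essential
  m13: 0-1-1,01-01
  m15: 0-1-1 ←essential
  m22: 1011- ←essential
  m23: -0111,1011-
  m25: -1001 ←essential
  m28: 11100 ←essential
Essential: -1001, 0-1-1, 00-11, 010-0, 1011-, 11100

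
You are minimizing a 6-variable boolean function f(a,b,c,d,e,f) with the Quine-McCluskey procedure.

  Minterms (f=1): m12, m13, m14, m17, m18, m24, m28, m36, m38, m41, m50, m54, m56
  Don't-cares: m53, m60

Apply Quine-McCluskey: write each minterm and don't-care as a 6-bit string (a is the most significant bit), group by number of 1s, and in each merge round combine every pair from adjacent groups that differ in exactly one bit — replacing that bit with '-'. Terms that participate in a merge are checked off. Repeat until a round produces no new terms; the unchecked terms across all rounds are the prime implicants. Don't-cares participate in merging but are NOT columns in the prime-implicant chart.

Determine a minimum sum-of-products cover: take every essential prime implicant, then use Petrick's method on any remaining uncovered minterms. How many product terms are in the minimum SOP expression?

size-2^0 implicants → 001100(✓)  001101(✓)  001110(✓)  010001  010010(✓)  011000(✓)  011100(✓)  100100(✓)  100110(✓)  101001  110010(✓)  110101  110110(✓)  111000(✓)  111100(✓)
size-2^1 implicants → -10010  -11000(✓)  -11100(✓)  0-1100  0011-0  00110-  011-00(✓)  1-0110  1001-0  110-10  111-00(✓)
size-2^2 implicants → -11-00
Unchecked terms (primes): -10010, -11-00, 0-1100, 0011-0, 00110-, 010001, 1-0110, 1001-0, 101001, 110-10, 110101
Minterm coverage:
  m12 ⊆ 0-1100,0011-0,00110-
  m13 ⊆ 00110- [E]
  m14 ⊆ 0011-0 [E]
  m17 ⊆ 010001 [E]
  m18 ⊆ -10010 [E]
  m24 ⊆ -11-00 [E]
  m28 ⊆ -11-00,0-1100
  m36 ⊆ 1001-0 [E]
  m38 ⊆ 1-0110,1001-0
  m41 ⊆ 101001 [E]
  m50 ⊆ -10010,110-10
  m54 ⊆ 1-0110,110-10
  m56 ⊆ -11-00 [E]
E = {-10010, -11-00, 0011-0, 00110-, 010001, 1001-0, 101001}
Petrick residual → 1-0110
Cover = bc'd'ef' + bce'f' + a'b'cdf' + a'b'cde' + a'bc'd'e'f + ac'def' + ab'c'df' + ab'cd'e'f  |cover|=8

8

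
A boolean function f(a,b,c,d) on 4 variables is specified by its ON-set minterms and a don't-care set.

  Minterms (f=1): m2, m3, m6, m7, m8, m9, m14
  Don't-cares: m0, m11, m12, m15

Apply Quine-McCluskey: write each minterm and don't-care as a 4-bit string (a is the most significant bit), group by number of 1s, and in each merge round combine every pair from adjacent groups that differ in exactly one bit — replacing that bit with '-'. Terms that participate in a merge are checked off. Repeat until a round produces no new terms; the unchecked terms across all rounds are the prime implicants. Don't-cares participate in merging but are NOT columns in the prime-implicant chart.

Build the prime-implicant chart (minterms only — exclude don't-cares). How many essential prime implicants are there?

0

size-2^0 implicants → 0000(✓)  0010(✓)  0011(✓)  0110(✓)  0111(✓)  1000(✓)  1001(✓)  1011(✓)  1100(✓)  1110(✓)  1111(✓)
size-2^1 implicants → -000  -011(✓)  -110(✓)  -111(✓)  0-10(✓)  0-11(✓)  00-0  001-(✓)  011-(✓)  1-00  1-11(✓)  10-1  100-  11-0  111-(✓)
size-2^2 implicants → --11  -11-  0-1-
Unchecked terms (primes): --11, -000, -11-, 0-1-, 00-0, 1-00, 10-1, 100-, 11-0
Minterm coverage:
  m2 ⊆ 0-1-,00-0
  m3 ⊆ --11,0-1-
  m6 ⊆ -11-,0-1-
  m7 ⊆ --11,-11-,0-1-
  m8 ⊆ -000,1-00,100-
  m9 ⊆ 10-1,100-
  m14 ⊆ -11-,11-0
(no essential prime implicants)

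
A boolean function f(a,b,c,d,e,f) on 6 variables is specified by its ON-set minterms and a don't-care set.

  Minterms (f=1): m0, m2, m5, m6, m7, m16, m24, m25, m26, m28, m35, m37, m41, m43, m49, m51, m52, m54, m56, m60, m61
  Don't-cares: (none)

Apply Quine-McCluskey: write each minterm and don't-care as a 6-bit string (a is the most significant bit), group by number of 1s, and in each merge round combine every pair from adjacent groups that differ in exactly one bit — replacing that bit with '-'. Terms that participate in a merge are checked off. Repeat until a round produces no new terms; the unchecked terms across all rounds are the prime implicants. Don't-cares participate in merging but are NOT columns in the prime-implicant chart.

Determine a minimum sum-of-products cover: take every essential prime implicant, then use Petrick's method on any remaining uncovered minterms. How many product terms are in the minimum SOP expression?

12

Round 0: 000000✓ 000010✓ 000101✓ 000110✓ 000111✓ 010000✓ 011000✓ 011001✓ 011010✓ 011100✓ 100011✓ 100101✓ 101001✓ 101011✓ 110001✓ 110011✓ 110100✓ 110110✓ 111000✓ 111100✓ 111101✓
Round 1: -00101 -11000✓ -11100✓ 0-0000 000-10 0000-0 0001-1 00011- 01-000 011-00✓ 0110-0 01100- 1-0011 10-011 1010-1 11-100 1100-1 1101-0 111-00✓ 11110-
Round 2: -11-00
PIs = {-00101, -11-00, 0-0000, 000-10, 0000-0, 0001-1, 00011-, 01-000, 0110-0, 01100-, 1-0011, 10-011, 1010-1, 11-100, 1100-1, 1101-0, 11110-}
Coverage chart:
  m0: 0-0000,0000-0
  m2: 000-10,0000-0
  m5: -00101,0001-1
  m6: 000-10,00011-
  m7: 0001-1,00011-
  m16: 0-0000,01-000
  m24: -11-00,01-000,0110-0,01100-
  m25: 01100- ←essential
  m26: 0110-0 ←essential
  m28: -11-00 ←essential
  m35: 1-0011,10-011
  m37: -00101 ←essential
  m41: 1010-1 ←essential
  m43: 10-011,1010-1
  m49: 1100-1 ←essential
  m51: 1-0011,1100-1
  m52: 11-100,1101-0
  m54: 1101-0 ←essential
  m56: -11-00 ←essential
  m60: -11-00,11-100,11110-
  m61: 11110- ←essential
Essential: -00101, -11-00, 0110-0, 01100-, 1010-1, 1100-1, 1101-0, 11110-
Petrick residual → 0-0000, 000-10, 0001-1, 1-0011
Min cover (12 terms): b'c'de'f + bce'f' + a'c'd'e'f' + a'b'c'ef' + a'b'c'df + a'bcd'f' + a'bcd'e' + ac'd'ef + ab'cd'f + abc'd'f + abc'df' + abcde'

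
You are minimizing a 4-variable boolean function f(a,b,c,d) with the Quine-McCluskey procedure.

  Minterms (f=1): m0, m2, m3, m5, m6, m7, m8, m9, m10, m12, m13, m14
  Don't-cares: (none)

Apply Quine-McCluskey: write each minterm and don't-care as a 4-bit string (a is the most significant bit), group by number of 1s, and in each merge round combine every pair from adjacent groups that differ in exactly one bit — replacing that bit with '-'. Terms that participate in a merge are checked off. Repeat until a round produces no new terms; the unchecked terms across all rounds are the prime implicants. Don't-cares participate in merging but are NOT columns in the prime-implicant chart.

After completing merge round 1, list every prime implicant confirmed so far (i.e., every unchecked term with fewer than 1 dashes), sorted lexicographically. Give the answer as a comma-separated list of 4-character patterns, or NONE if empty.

size-2^0 implicants → 0000(✓)  0010(✓)  0011(✓)  0101(✓)  0110(✓)  0111(✓)  1000(✓)  1001(✓)  1010(✓)  1100(✓)  1101(✓)  1110(✓)
size-2^1 implicants → -000(✓)  -010(✓)  -101  -110(✓)  0-10(✓)  0-11(✓)  00-0(✓)  001-(✓)  01-1  011-(✓)  1-00(✓)  1-01(✓)  1-10(✓)  10-0(✓)  100-(✓)  11-0(✓)  110-(✓)
size-2^2 implicants → --10  -0-0  0-1-  1--0  1-0-
Unchecked terms (primes): --10, -0-0, -101, 0-1-, 01-1, 1--0, 1-0-

NONE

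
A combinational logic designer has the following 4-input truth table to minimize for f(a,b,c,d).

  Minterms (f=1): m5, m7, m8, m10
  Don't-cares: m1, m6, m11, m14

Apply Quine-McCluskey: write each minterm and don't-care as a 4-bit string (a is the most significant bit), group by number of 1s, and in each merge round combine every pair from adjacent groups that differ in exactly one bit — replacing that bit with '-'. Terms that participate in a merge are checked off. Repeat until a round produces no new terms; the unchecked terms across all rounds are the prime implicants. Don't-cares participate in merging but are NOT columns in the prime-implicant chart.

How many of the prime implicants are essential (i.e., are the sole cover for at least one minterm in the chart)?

1

[col 0] 0001*, 0101*, 0110*, 0111*, 1000*, 1010*, 1011*, 1110*
[col 1] -110, 0-01, 01-1, 011-, 1-10, 10-0, 101-
Prime implicants: -110, 0-01, 01-1, 011-, 1-10, 10-0, 101-
PI chart (minterm → PIs covering it):
  5 | 0-01,01-1
  7 | 01-1,011-
  8 | 10-0  (sole → essential)
  10 | 1-10,10-0,101-
Essential prime implicants: 10-0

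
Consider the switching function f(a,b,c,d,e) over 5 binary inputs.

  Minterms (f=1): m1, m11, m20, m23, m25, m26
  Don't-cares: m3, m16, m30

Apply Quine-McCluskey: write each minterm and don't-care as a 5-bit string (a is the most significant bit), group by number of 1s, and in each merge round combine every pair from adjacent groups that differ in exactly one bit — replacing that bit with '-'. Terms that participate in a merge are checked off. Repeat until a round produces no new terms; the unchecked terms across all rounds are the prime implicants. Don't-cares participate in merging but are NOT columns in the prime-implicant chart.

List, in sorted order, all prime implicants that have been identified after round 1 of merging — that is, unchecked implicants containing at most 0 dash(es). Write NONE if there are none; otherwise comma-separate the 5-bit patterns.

10111, 11001

[col 0] 00001*, 00011*, 01011*, 10000*, 10100*, 10111, 11001, 11010*, 11110*
[col 1] 0-011, 000-1, 10-00, 11-10
Prime implicants: 0-011, 000-1, 10-00, 10111, 11-10, 11001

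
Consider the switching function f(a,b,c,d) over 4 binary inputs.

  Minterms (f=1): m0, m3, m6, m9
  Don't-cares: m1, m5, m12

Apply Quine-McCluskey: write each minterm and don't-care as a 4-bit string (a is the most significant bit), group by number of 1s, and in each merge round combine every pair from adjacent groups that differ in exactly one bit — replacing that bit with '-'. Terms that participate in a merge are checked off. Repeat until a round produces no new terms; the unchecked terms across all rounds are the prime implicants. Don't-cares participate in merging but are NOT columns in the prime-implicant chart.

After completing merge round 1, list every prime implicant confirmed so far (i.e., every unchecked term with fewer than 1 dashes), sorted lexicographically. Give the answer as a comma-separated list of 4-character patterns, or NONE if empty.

0110, 1100

[col 0] 0000*, 0001*, 0011*, 0101*, 0110, 1001*, 1100
[col 1] -001, 0-01, 00-1, 000-
Prime implicants: -001, 0-01, 00-1, 000-, 0110, 1100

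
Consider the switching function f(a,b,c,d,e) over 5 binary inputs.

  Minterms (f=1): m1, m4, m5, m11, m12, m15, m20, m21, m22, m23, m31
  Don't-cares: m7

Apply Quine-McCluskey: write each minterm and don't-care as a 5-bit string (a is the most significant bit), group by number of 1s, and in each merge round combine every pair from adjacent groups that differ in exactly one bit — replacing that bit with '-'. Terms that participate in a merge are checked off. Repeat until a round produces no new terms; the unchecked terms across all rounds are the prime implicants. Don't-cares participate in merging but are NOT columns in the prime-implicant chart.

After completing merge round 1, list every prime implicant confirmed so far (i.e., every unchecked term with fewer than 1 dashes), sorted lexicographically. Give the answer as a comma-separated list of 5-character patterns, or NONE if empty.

Round 0: 00001✓ 00100✓ 00101✓ 00111✓ 01011✓ 01100✓ 01111✓ 10100✓ 10101✓ 10110✓ 10111✓ 11111✓
Round 1: -0100✓ -0101✓ -0111✓ -1111✓ 0-100 0-111✓ 00-01 001-1✓ 0010-✓ 01-11 1-111✓ 101-0✓ 101-1✓ 1010-✓ 1011-✓
Round 2: --111 -01-1 -010- 101--
PIs = {--111, -01-1, -010-, 0-100, 00-01, 01-11, 101--}

NONE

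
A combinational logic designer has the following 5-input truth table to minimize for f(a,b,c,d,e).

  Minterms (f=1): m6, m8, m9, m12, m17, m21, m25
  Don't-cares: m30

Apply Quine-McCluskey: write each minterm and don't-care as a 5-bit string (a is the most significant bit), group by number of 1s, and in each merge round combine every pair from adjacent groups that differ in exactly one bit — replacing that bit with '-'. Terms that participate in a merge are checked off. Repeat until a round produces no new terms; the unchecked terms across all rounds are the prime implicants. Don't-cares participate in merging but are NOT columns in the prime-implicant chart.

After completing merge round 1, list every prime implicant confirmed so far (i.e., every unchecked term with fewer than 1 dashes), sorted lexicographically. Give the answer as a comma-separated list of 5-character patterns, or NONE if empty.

[col 0] 00110, 01000*, 01001*, 01100*, 10001*, 10101*, 11001*, 11110
[col 1] -1001, 01-00, 0100-, 1-001, 10-01
Prime implicants: -1001, 00110, 01-00, 0100-, 1-001, 10-01, 11110

00110, 11110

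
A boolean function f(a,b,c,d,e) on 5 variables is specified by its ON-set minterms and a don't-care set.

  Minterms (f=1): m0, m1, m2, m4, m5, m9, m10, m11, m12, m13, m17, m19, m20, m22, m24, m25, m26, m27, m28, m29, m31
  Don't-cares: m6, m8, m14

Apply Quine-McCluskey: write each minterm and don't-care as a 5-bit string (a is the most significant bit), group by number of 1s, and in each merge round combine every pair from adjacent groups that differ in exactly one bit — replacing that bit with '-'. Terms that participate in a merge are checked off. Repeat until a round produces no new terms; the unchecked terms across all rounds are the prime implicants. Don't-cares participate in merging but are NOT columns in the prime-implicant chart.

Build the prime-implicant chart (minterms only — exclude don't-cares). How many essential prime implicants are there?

6

[col 0] 00000*, 00001*, 00010*, 00100*, 00101*, 00110*, 01000*, 01001*, 01010*, 01011*, 01100*, 01101*, 01110*, 10001*, 10011*, 10100*, 10110*, 11000*, 11001*, 11010*, 11011*, 11100*, 11101*, 11111*
[col 1] -0001*, -0100*, -0110*, -1000*, -1001*, -1010*, -1011*, -1100*, -1101*, 0-000*, 0-001*, 0-010*, 0-100*, 0-101*, 0-110*, 00-00*, 00-01*, 00-10*, 000-0*, 0000-*, 001-0*, 0010-*, 01-00*, 01-01*, 01-10*, 010-0*, 010-1*, 0100-*, 0101-*, 011-0*, 0110-*, 1-001*, 1-011*, 1-100*, 100-1*, 101-0*, 11-00*, 11-01*, 11-11*, 110-0*, 110-1*, 1100-*, 1101-*, 111-1*, 1110-*
[col 2] --001, --100, -01-0, -1-00*, -1-01*, -10-0*, -10-1*, -100-*, -101-*, -110-*, 0--00*, 0--01*, 0--10*, 0-0-0*, 0-00-*, 0-1-0*, 0-10-*, 00--0*, 00-0-*, 01--0*, 01-0-*, 010--*, 1-0-1, 11--1, 11-0-*, 110--*
[col 3] -1-0-, -10--, 0---0, 0--0-
Prime implicants: --001, --100, -01-0, -1-0-, -10--, 0---0, 0--0-, 1-0-1, 11--1
PI chart (minterm → PIs covering it):
  0 | 0---0,0--0-
  1 | --001,0--0-
  2 | 0---0  (sole → essential)
  4 | --100,-01-0,0---0,0--0-
  5 | 0--0-  (sole → essential)
  9 | --001,-1-0-,-10--,0--0-
  10 | -10--,0---0
  11 | -10--  (sole → essential)
  12 | --100,-1-0-,0---0,0--0-
  13 | -1-0-,0--0-
  17 | --001,1-0-1
  19 | 1-0-1  (sole → essential)
  20 | --100,-01-0
  22 | -01-0  (sole → essential)
  24 | -1-0-,-10--
  25 | --001,-1-0-,-10--,1-0-1,11--1
  26 | -10--  (sole → essential)
  27 | -10--,1-0-1,11--1
  28 | --100,-1-0-
  29 | -1-0-,11--1
  31 | 11--1  (sole → essential)
Essential prime implicants: -01-0, -10--, 0---0, 0--0-, 1-0-1, 11--1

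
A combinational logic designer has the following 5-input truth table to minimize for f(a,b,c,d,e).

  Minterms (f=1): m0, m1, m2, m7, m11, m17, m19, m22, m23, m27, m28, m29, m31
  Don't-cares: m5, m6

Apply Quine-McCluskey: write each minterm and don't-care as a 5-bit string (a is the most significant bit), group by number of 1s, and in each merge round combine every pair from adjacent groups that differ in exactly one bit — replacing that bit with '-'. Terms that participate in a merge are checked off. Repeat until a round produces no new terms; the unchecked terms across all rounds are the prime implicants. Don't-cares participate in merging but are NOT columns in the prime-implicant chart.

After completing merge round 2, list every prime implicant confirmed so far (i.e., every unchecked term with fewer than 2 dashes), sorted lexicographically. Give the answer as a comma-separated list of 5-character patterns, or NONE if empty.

-0001, -1011, 00-01, 00-10, 000-0, 0000-, 001-1, 100-1, 111-1, 1110-

size-2^0 implicants → 00000(✓)  00001(✓)  00010(✓)  00101(✓)  00110(✓)  00111(✓)  01011(✓)  10001(✓)  10011(✓)  10110(✓)  10111(✓)  11011(✓)  11100(✓)  11101(✓)  11111(✓)
size-2^1 implicants → -0001  -0110(✓)  -0111(✓)  -1011  00-01  00-10  000-0  0000-  001-1  0011-(✓)  1-011(✓)  1-111(✓)  10-11(✓)  100-1  1011-(✓)  11-11(✓)  111-1  1110-
size-2^2 implicants → -011-  1--11
Unchecked terms (primes): -0001, -011-, -1011, 00-01, 00-10, 000-0, 0000-, 001-1, 1--11, 100-1, 111-1, 1110-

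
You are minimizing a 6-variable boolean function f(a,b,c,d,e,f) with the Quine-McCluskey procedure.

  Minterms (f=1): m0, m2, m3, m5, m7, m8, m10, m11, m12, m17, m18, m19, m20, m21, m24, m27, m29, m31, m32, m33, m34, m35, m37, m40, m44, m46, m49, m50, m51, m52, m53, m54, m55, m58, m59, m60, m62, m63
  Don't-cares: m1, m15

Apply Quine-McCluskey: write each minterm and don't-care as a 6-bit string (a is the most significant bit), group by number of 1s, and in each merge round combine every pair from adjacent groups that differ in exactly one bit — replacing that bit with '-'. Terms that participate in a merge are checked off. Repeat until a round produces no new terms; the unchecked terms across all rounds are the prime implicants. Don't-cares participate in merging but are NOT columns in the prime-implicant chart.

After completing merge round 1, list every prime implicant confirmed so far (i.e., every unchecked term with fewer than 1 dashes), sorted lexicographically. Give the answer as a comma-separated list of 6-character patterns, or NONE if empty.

Round 0: 000000✓ 000001✓ 000010✓ 000011✓ 000101✓ 000111✓ 001000✓ 001010✓ 001011✓ 001100✓ 001111✓ 010001✓ 010010✓ 010011✓ 010100✓ 010101✓ 011000✓ 011011✓ 011101✓ 011111✓ 100000✓ 100001✓ 100010✓ 100011✓ 100101✓ 101000✓ 101100✓ 101110✓ 110001✓ 110010✓ 110011✓ 110100✓ 110101✓ 110110✓ 110111✓ 111010✓ 111011✓ 111100✓ 111110✓ 111111✓
Round 1: -00000✓ -00001✓ -00010✓ -00011✓ -00101✓ -01000✓ -01100✓ -10001✓ -10010✓ -10011✓ -10100✓ -10101✓ -11011✓ -11111✓ 0-0001✓ 0-0010✓ 0-0011✓ 0-0101✓ 0-1000 0-1011✓ 0-1111✓ 00-000✓ 00-010✓ 00-011✓ 00-111✓ 000-01✓ 000-11✓ 0000-0✓ 0000-1✓ 00000-✓ 00001-✓ 0001-1✓ 001-00✓ 001-11✓ 0010-0✓ 00101-✓ 01-011✓ 01-101 010-01✓ 0100-1✓ 01001-✓ 01010-✓ 011-11✓ 0111-1 1-0001✓ 1-0010✓ 1-0011✓ 1-0101✓ 1-1100✓ 1-1110✓ 10-000✓ 100-01✓ 1000-0✓ 1000-1✓ 10000-✓ 10001-✓ 101-00✓ 1011-0✓ 11-010✓ 11-011✓ 11-100✓ 11-110✓ 11-111✓ 110-01✓ 110-10✓ 110-11✓ 1100-1✓ 11001-✓ 1101-0✓ 1101-1✓ 11010-✓ 11011-✓ 111-10✓ 111-11✓ 11101-✓ 1111-0✓ 11111-✓
Round 2: --0001✓ --0010✓ --0011✓ --0101✓ -0-000 -00-01✓ -000-0✓ -000-1✓ -0000-✓ -0001-✓ -01-00 -1-011 -10-01✓ -100-1✓ -1001-✓ -1010- -11-11 0--011 0-0-01✓ 0-00-1✓ 0-001-✓ 0-1-11 00--11 00-0-0 00-01- 000--1 0000--✓ 1-0-01✓ 1-00-1✓ 1-001-✓ 1-11-0 1000--✓ 11--10✓ 11--11✓ 11-01-✓ 11-1-0 11-11-✓ 110--1 110-1-✓ 1101-- 111-1-✓
Round 3: --0-01 --00-1 --001- -000-- 11--1-
PIs = {--0-01, --00-1, --001-, -0-000, -000--, -01-00, -1-011, -1010-, -11-11, 0--011, 0-1-11, 0-1000, 00--11, 00-0-0, 00-01-, 000--1, 01-101, 0111-1, 1-11-0, 11--1-, 11-1-0, 110--1, 1101--}

NONE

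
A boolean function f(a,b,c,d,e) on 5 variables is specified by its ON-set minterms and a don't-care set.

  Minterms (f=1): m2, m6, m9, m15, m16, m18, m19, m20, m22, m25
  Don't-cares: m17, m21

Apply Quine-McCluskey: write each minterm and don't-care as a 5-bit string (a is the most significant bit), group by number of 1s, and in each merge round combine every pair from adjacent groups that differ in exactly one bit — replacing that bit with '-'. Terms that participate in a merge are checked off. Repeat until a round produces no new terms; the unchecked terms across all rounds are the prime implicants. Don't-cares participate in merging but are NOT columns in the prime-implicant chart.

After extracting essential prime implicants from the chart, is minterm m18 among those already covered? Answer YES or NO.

YES

Round 0: 00010✓ 00110✓ 01001✓ 01111 10000✓ 10001✓ 10010✓ 10011✓ 10100✓ 10101✓ 10110✓ 11001✓
Round 1: -0010✓ -0110✓ -1001 00-10✓ 1-001 10-00✓ 10-01✓ 10-10✓ 100-0✓ 100-1✓ 1000-✓ 1001-✓ 101-0✓ 1010-✓
Round 2: -0-10 10--0 10-0- 100--
PIs = {-0-10, -1001, 01111, 1-001, 10--0, 10-0-, 100--}
Coverage chart:
  m2: -0-10 ←essential
  m6: -0-10 ←essential
  m9: -1001 ←essential
  m15: 01111 ←essential
  m16: 10--0,10-0-,100--
  m18: -0-10,10--0,100--
  m19: 100-- ←essential
  m20: 10--0,10-0-
  m22: -0-10,10--0
  m25: -1001,1-001
Essential: -0-10, -1001, 01111, 100--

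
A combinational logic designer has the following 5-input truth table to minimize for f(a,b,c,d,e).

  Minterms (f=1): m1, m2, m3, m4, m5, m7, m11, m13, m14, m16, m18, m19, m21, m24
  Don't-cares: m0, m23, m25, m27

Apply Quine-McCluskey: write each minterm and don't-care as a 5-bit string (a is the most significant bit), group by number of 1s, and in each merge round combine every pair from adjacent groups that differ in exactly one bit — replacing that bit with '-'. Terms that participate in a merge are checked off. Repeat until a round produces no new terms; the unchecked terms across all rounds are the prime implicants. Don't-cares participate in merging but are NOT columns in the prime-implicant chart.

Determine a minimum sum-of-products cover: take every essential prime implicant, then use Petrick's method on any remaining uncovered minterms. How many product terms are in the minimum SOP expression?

7

size-2^0 implicants → 00000(✓)  00001(✓)  00010(✓)  00011(✓)  00100(✓)  00101(✓)  00111(✓)  01011(✓)  01101(✓)  01110  10000(✓)  10010(✓)  10011(✓)  10101(✓)  10111(✓)  11000(✓)  11001(✓)  11011(✓)
size-2^1 implicants → -0000(✓)  -0010(✓)  -0011(✓)  -0101(✓)  -0111(✓)  -1011(✓)  0-011(✓)  0-101  00-00(✓)  00-01(✓)  00-11(✓)  000-0(✓)  000-1(✓)  0000-(✓)  0001-(✓)  001-1(✓)  0010-(✓)  1-000  1-011(✓)  10-11(✓)  100-0(✓)  1001-(✓)  101-1(✓)  110-1  1100-
size-2^2 implicants → --011  -0-11  -00-0  -001-  -01-1  00--1  00-0-  000--
Unchecked terms (primes): --011, -0-11, -00-0, -001-, -01-1, 0-101, 00--1, 00-0-, 000--, 01110, 1-000, 110-1, 1100-
Minterm coverage:
  m1 ⊆ 00--1,00-0-,000--
  m2 ⊆ -00-0,-001-,000--
  m3 ⊆ --011,-0-11,-001-,00--1,000--
  m4 ⊆ 00-0- [E]
  m5 ⊆ -01-1,0-101,00--1,00-0-
  m7 ⊆ -0-11,-01-1,00--1
  m11 ⊆ --011 [E]
  m13 ⊆ 0-101 [E]
  m14 ⊆ 01110 [E]
  m16 ⊆ -00-0,1-000
  m18 ⊆ -00-0,-001-
  m19 ⊆ --011,-0-11,-001-
  m21 ⊆ -01-1 [E]
  m24 ⊆ 1-000,1100-
E = {--011, -01-1, 0-101, 00-0-, 01110}
Petrick residual → -00-0, 1-000
Cover = c'de + b'c'e' + b'ce + a'cd'e + a'b'd' + a'bcde' + ac'd'e'  |cover|=7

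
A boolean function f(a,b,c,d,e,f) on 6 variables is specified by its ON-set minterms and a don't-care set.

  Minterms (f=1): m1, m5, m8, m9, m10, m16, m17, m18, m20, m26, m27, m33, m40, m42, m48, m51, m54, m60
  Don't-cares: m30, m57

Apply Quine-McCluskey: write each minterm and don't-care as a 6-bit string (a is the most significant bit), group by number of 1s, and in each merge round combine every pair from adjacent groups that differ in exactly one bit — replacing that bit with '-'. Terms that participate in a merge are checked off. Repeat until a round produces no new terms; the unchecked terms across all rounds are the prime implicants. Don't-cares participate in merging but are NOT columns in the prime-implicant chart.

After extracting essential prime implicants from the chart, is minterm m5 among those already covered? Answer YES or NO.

YES

Round 0: 000001✓ 000101✓ 001000✓ 001001✓ 001010✓ 010000✓ 010001✓ 010010✓ 010100✓ 011010✓ 011011✓ 011110✓ 100001✓ 101000✓ 101010✓ 110000✓ 110011 110110 111001 111100
Round 1: -00001 -01000✓ -01010✓ -10000 0-0001 0-1010 00-001 000-01 0010-0✓ 00100- 01-010 010-00 0100-0 01000- 011-10 01101- 1010-0✓
Round 2: -010-0
PIs = {-00001, -010-0, -10000, 0-0001, 0-1010, 00-001, 000-01, 00100-, 01-010, 010-00, 0100-0, 01000-, 011-10, 01101-, 110011, 110110, 111001, 111100}
Coverage chart:
  m1: -00001,0-0001,00-001,000-01
  m5: 000-01 ←essential
  m8: -010-0,00100-
  m9: 00-001,00100-
  m10: -010-0,0-1010
  m16: -10000,010-00,0100-0,01000-
  m17: 0-0001,01000-
  m18: 01-010,0100-0
  m20: 010-00 ←essential
  m26: 0-1010,01-010,011-10,01101-
  m27: 01101- ←essential
  m33: -00001 ←essential
  m40: -010-0 ←essential
  m42: -010-0 ←essential
  m48: -10000 ←essential
  m51: 110011 ←essential
  m54: 110110 ←essential
  m60: 111100 ←essential
Essential: -00001, -010-0, -10000, 000-01, 010-00, 01101-, 110011, 110110, 111100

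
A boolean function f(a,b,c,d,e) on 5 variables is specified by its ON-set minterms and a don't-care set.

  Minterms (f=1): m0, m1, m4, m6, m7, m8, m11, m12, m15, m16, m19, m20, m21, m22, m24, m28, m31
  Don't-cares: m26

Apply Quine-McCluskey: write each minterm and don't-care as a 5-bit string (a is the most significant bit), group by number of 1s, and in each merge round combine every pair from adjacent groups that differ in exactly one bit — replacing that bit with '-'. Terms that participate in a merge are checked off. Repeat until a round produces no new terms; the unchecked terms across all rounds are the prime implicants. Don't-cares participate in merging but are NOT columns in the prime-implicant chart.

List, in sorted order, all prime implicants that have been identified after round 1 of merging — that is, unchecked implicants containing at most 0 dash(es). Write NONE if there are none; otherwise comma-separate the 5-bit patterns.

10011

size-2^0 implicants → 00000(✓)  00001(✓)  00100(✓)  00110(✓)  00111(✓)  01000(✓)  01011(✓)  01100(✓)  01111(✓)  10000(✓)  10011  10100(✓)  10101(✓)  10110(✓)  11000(✓)  11010(✓)  11100(✓)  11111(✓)
size-2^1 implicants → -0000(✓)  -0100(✓)  -0110(✓)  -1000(✓)  -1100(✓)  -1111  0-000(✓)  0-100(✓)  0-111  00-00(✓)  0000-  001-0(✓)  0011-  01-00(✓)  01-11  1-000(✓)  1-100(✓)  10-00(✓)  101-0(✓)  1010-  11-00(✓)  110-0
size-2^2 implicants → --000(✓)  --100(✓)  -0-00(✓)  -01-0  -1-00(✓)  0--00(✓)  1--00(✓)
size-2^3 implicants → ---00
Unchecked terms (primes): ---00, -01-0, -1111, 0-111, 0000-, 0011-, 01-11, 10011, 1010-, 110-0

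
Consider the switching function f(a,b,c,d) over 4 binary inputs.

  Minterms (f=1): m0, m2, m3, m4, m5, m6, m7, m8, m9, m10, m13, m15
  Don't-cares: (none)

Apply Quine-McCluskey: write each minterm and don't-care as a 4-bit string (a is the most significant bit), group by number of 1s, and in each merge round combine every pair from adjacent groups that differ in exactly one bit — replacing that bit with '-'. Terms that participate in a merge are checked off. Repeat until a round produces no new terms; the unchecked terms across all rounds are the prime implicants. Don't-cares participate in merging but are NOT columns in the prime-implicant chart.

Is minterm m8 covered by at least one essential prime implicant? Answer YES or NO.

size-2^0 implicants → 0000(✓)  0010(✓)  0011(✓)  0100(✓)  0101(✓)  0110(✓)  0111(✓)  1000(✓)  1001(✓)  1010(✓)  1101(✓)  1111(✓)
size-2^1 implicants → -000(✓)  -010(✓)  -101(✓)  -111(✓)  0-00(✓)  0-10(✓)  0-11(✓)  00-0(✓)  001-(✓)  01-0(✓)  01-1(✓)  010-(✓)  011-(✓)  1-01  10-0(✓)  100-  11-1(✓)
size-2^2 implicants → -0-0  -1-1  0--0  0-1-  01--
Unchecked terms (primes): -0-0, -1-1, 0--0, 0-1-, 01--, 1-01, 100-
Minterm coverage:
  m0 ⊆ -0-0,0--0
  m2 ⊆ -0-0,0--0,0-1-
  m3 ⊆ 0-1- [E]
  m4 ⊆ 0--0,01--
  m5 ⊆ -1-1,01--
  m6 ⊆ 0--0,0-1-,01--
  m7 ⊆ -1-1,0-1-,01--
  m8 ⊆ -0-0,100-
  m9 ⊆ 1-01,100-
  m10 ⊆ -0-0 [E]
  m13 ⊆ -1-1,1-01
  m15 ⊆ -1-1 [E]
E = {-0-0, -1-1, 0-1-}

YES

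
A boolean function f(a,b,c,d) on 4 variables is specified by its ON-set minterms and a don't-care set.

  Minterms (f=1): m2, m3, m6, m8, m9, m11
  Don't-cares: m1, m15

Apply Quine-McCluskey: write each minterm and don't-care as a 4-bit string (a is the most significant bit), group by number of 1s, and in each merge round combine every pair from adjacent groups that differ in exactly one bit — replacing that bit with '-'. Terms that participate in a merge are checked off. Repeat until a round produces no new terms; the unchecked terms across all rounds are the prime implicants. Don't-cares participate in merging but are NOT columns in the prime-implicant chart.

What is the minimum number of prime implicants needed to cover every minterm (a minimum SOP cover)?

3

size-2^0 implicants → 0001(✓)  0010(✓)  0011(✓)  0110(✓)  1000(✓)  1001(✓)  1011(✓)  1111(✓)
size-2^1 implicants → -001(✓)  -011(✓)  0-10  00-1(✓)  001-  1-11  10-1(✓)  100-
size-2^2 implicants → -0-1
Unchecked terms (primes): -0-1, 0-10, 001-, 1-11, 100-
Minterm coverage:
  m2 ⊆ 0-10,001-
  m3 ⊆ -0-1,001-
  m6 ⊆ 0-10 [E]
  m8 ⊆ 100- [E]
  m9 ⊆ -0-1,100-
  m11 ⊆ -0-1,1-11
E = {0-10, 100-}
Petrick residual → -0-1
Cover = b'd + a'cd' + ab'c'  |cover|=3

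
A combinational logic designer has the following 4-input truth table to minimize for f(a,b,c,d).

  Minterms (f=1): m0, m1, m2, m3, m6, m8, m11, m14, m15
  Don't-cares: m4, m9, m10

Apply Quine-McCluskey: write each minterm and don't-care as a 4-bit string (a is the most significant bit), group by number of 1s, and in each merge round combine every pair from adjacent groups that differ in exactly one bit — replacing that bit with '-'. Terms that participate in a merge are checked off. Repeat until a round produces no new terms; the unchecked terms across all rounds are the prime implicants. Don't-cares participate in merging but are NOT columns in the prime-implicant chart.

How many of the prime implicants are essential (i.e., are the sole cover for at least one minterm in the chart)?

Round 0: 0000✓ 0001✓ 0010✓ 0011✓ 0100✓ 0110✓ 1000✓ 1001✓ 1010✓ 1011✓ 1110✓ 1111✓
Round 1: -000✓ -001✓ -010✓ -011✓ -110✓ 0-00✓ 0-10✓ 00-0✓ 00-1✓ 000-✓ 001-✓ 01-0✓ 1-10✓ 1-11✓ 10-0✓ 10-1✓ 100-✓ 101-✓ 111-✓
Round 2: --10 -0-0✓ -0-1✓ -00-✓ -01-✓ 0--0 00--✓ 1-1- 10--✓
Round 3: -0--
PIs = {--10, -0--, 0--0, 1-1-}
Coverage chart:
  m0: -0--,0--0
  m1: -0-- ←essential
  m2: --10,-0--,0--0
  m3: -0-- ←essential
  m6: --10,0--0
  m8: -0-- ←essential
  m11: -0--,1-1-
  m14: --10,1-1-
  m15: 1-1- ←essential
Essential: -0--, 1-1-

2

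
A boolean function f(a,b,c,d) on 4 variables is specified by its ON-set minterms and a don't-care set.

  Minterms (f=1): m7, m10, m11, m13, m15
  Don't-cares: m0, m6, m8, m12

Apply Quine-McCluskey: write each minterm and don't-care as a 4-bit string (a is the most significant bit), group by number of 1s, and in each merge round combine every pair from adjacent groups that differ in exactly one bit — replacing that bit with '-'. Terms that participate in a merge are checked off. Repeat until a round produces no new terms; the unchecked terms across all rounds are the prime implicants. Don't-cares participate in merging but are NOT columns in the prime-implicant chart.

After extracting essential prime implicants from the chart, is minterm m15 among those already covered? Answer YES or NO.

NO

Round 0: 0000✓ 0110✓ 0111✓ 1000✓ 1010✓ 1011✓ 1100✓ 1101✓ 1111✓
Round 1: -000 -111 011- 1-00 1-11 10-0 101- 11-1 110-
PIs = {-000, -111, 011-, 1-00, 1-11, 10-0, 101-, 11-1, 110-}
Coverage chart:
  m7: -111,011-
  m10: 10-0,101-
  m11: 1-11,101-
  m13: 11-1,110-
  m15: -111,1-11,11-1
(no essential prime implicants)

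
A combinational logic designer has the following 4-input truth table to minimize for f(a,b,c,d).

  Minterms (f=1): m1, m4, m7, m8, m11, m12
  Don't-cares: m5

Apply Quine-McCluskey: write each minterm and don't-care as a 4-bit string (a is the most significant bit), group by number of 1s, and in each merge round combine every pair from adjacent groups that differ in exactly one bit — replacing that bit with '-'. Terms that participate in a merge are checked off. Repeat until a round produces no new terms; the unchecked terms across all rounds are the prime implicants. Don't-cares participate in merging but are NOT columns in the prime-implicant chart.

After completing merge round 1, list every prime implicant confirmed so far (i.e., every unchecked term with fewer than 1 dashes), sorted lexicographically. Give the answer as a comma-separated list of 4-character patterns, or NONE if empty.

1011

size-2^0 implicants → 0001(✓)  0100(✓)  0101(✓)  0111(✓)  1000(✓)  1011  1100(✓)
size-2^1 implicants → -100  0-01  01-1  010-  1-00
Unchecked terms (primes): -100, 0-01, 01-1, 010-, 1-00, 1011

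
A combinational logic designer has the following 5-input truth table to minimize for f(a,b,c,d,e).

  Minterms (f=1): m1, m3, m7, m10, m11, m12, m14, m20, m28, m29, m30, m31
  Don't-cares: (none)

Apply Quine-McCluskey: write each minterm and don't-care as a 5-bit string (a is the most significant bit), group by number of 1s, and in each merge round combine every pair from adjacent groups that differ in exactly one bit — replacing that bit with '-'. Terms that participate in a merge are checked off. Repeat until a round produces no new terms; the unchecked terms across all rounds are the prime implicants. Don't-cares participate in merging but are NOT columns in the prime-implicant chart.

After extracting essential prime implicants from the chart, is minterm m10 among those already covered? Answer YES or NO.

[col 0] 00001*, 00011*, 00111*, 01010*, 01011*, 01100*, 01110*, 10100*, 11100*, 11101*, 11110*, 11111*
[col 1] -1100*, -1110*, 0-011, 00-11, 000-1, 01-10, 0101-, 011-0*, 1-100, 111-0*, 111-1*, 1110-*, 1111-*
[col 2] -11-0, 111--
Prime implicants: -11-0, 0-011, 00-11, 000-1, 01-10, 0101-, 1-100, 111--
PI chart (minterm → PIs covering it):
  1 | 000-1  (sole → essential)
  3 | 0-011,00-11,000-1
  7 | 00-11  (sole → essential)
  10 | 01-10,0101-
  11 | 0-011,0101-
  12 | -11-0  (sole → essential)
  14 | -11-0,01-10
  20 | 1-100  (sole → essential)
  28 | -11-0,1-100,111--
  29 | 111--  (sole → essential)
  30 | -11-0,111--
  31 | 111--  (sole → essential)
Essential prime implicants: -11-0, 00-11, 000-1, 1-100, 111--

NO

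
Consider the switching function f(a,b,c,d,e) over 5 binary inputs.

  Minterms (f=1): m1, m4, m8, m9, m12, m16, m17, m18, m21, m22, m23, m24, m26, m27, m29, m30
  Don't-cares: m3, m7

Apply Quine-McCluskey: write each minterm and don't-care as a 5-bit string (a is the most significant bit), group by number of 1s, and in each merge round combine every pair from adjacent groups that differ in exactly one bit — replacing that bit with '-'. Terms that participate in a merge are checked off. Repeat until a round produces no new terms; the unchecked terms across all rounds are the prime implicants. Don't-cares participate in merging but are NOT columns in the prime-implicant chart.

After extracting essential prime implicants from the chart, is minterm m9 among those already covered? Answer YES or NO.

NO

[col 0] 00001*, 00011*, 00100*, 00111*, 01000*, 01001*, 01100*, 10000*, 10001*, 10010*, 10101*, 10110*, 10111*, 11000*, 11010*, 11011*, 11101*, 11110*
[col 1] -0001, -0111, -1000, 0-001, 0-100, 00-11, 000-1, 01-00, 0100-, 1-000*, 1-010*, 1-101, 1-110*, 10-01, 10-10*, 100-0*, 1000-, 101-1, 1011-, 11-10*, 110-0*, 1101-
[col 2] 1--10, 1-0-0
Prime implicants: -0001, -0111, -1000, 0-001, 0-100, 00-11, 000-1, 01-00, 0100-, 1--10, 1-0-0, 1-101, 10-01, 1000-, 101-1, 1011-, 1101-
PI chart (minterm → PIs covering it):
  1 | -0001,0-001,000-1
  4 | 0-100  (sole → essential)
  8 | -1000,01-00,0100-
  9 | 0-001,0100-
  12 | 0-100,01-00
  16 | 1-0-0,1000-
  17 | -0001,10-01,1000-
  18 | 1--10,1-0-0
  21 | 1-101,10-01,101-1
  22 | 1--10,1011-
  23 | -0111,101-1,1011-
  24 | -1000,1-0-0
  26 | 1--10,1-0-0,1101-
  27 | 1101-  (sole → essential)
  29 | 1-101  (sole → essential)
  30 | 1--10  (sole → essential)
Essential prime implicants: 0-100, 1--10, 1-101, 1101-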